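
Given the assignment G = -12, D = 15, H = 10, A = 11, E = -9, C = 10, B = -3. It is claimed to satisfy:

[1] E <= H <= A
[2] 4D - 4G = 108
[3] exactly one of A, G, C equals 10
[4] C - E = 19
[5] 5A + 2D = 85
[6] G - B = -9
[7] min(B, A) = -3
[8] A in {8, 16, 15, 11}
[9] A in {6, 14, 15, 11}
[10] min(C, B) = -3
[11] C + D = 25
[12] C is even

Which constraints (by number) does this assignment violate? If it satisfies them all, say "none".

None — every constraint holds.

[1] values -9 <= 10 <= 11 — holds.
[2] 4D - 4G = 4(15) - 4(-12) = 108 — holds.
[3] A=11, G=-12, C=10; 1 of them equals 10 — holds.
[4] C - E = 10 - (-9) = 19 — holds.
[5] 5A + 2D = 5(11) + 2(15) = 85 — holds.
[6] G - B = -12 - (-3) = -9 — holds.
[7] min(-3, 11) = -3 — holds.
[8] A = 11 is in {8, 16, 15, 11} — holds.
[9] A = 11 is in {6, 14, 15, 11} — holds.
[10] min(10, -3) = -3 — holds.
[11] C + D = 10 + 15 = 25 — holds.
[12] C = 10 is even — holds.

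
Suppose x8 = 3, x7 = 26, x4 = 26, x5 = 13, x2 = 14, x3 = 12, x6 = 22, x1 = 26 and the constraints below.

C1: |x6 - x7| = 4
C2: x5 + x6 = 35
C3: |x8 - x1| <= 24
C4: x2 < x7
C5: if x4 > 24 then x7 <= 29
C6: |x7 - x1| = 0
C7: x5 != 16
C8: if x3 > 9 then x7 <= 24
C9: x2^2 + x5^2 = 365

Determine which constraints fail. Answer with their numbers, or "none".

Violated: 8.

C1: |22 - 26| = 4 — OK.
C2: x5 + x6 = 13 + 22 = 35 — OK.
C3: |3 - 26| = 23; 23 ≤ 24 — OK.
C4: x2 = 14, x7 = 26; 14 < 26 — OK.
C5: x4 = 26 > 24, so we need x7 ≤ 29; x7 = 26 ≤ 29 — OK.
C6: |26 - 26| = 0 — OK.
C7: x5 = 13, and 13 ≠ 16 — OK.
C8: x3 = 12 > 9, so we need x7 ≤ 24; but x7 = 26 > 24 — violated.
C9: x2^2 + x5^2 = 14^2 + 13^2 = 196 + 169 = 365 — OK.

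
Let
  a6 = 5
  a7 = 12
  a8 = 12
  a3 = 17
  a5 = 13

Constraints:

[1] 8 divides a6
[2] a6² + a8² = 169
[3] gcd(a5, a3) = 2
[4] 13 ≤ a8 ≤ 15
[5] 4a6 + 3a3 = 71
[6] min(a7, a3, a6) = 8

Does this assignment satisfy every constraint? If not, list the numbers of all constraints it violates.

No — constraints 1, 3, 4, and 6 are not satisfied.

[1] 5 = 8×0 + 5, so 8 does not divide 5 — violated.
[2] a6² + a8² = 5² + 12² = 25 + 144 = 169 — OK.
[3] gcd(13, 17) = 1, not 2 — violated.
[4] a8 = 12 is outside [13, 15] — violated.
[5] 4a6 + 3a3 = 4(5) + 3(17) = 71 — OK.
[6] min(12, 17, 5) = 5, not 8 — violated.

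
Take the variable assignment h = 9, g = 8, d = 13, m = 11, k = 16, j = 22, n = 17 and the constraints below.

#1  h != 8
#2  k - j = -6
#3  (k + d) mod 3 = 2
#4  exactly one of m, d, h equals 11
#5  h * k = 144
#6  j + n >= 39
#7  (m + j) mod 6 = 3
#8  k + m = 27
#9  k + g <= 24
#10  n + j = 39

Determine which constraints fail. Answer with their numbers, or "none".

Yes — all constraints hold.

#1 h = 9, and 9 ≠ 8 — holds.
#2 k - j = 16 - 22 = -6 — holds.
#3 k + d = 29; 29 mod 3 = 2 — holds.
#4 m=11, d=13, h=9; 1 of them equals 11 — holds.
#5 h * k = 9 * 16 = 144 — holds.
#6 j + n = 22 + 17 = 39; 39 ≥ 39 — holds.
#7 m + j = 33; 33 mod 6 = 3 — holds.
#8 k + m = 16 + 11 = 27 — holds.
#9 k + g = 16 + 8 = 24; 24 ≤ 24 — holds.
#10 n + j = 17 + 22 = 39 — holds.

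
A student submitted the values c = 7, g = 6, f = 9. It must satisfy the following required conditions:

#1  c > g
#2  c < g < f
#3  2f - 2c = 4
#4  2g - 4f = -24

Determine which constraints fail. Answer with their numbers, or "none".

Constraint 2 does not hold.

#1 c = 7, g = 6; 7 > 6  ✓
#2 values 7, 6, 9; c = 7 is not < g = 6  ✗
#3 2f - 2c = 2(9) - 2(7) = 4  ✓
#4 2g - 4f = 2(6) - 4(9) = -24  ✓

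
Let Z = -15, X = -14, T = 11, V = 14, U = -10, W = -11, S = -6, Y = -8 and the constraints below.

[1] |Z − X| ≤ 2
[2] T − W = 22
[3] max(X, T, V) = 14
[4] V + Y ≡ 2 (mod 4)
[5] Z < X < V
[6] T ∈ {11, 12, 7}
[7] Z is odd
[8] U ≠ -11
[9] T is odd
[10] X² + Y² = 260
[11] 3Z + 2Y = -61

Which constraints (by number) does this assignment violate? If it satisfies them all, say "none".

All constraints are satisfied.

[1] |-15 − (-14)| = 1; 1 ≤ 2 — holds.
[2] T − W = 11 − (-11) = 22 — holds.
[3] max(-14, 11, 14) = 14 — holds.
[4] V + Y = 6; 6 mod 4 = 2 — holds.
[5] values -15 < -14 < 14 — holds.
[6] T = 11 is in {11, 12, 7} — holds.
[7] Z = -15 is odd — holds.
[8] U = -10, and -10 ≠ -11 — holds.
[9] T = 11 is odd — holds.
[10] X² + Y² = (-14)² + (-8)² = 196 + 64 = 260 — holds.
[11] 3Z + 2Y = 3(-15) + 2(-8) = -61 — holds.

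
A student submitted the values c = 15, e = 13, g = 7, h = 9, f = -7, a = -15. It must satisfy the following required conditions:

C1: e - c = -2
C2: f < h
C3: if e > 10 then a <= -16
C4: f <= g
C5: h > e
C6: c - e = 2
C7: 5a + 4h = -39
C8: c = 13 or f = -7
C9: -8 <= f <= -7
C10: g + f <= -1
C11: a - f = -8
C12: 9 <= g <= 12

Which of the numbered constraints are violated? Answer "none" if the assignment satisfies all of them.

C1: e - c = 13 - 15 = -2  true
C2: f = -7, h = 9; -7 < 9  true
C3: e = 13 > 10, so we need a ≤ -16; but a = -15 > -16  false
C4: f = -7, g = 7; -7 ≤ 7  true
C5: h = 9, e = 13; 9 ≤ 13 (want >)  false
C6: c - e = 15 - 13 = 2  true
C7: 5a + 4h = 5(-15) + 4(9) = -39  true
C8: c = 15 ≠ 13, but f = -7 = -7 (second disjunct)  true
C9: f = -7 lies in [-8, -7]  true
C10: g + f = 7 + (-7) = 0; 0 > -1, bound -1 not met  false
C11: a - f = -15 - (-7) = -8  true
C12: g = 7 is outside [9, 12]  false

Constraints 3, 5, 10, 12 are violated.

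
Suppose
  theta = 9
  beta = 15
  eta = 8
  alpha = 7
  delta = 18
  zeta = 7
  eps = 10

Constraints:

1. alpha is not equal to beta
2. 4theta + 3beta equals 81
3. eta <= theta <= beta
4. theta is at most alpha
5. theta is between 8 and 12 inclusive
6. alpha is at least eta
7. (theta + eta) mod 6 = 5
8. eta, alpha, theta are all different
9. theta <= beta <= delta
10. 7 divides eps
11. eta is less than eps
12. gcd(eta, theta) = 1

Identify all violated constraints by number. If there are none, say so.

Constraints 4, 6, and 10 are violated.

1. alpha = 7, beta = 15; distinct  yes
2. 4theta + 3beta = 4(9) + 3(15) = 81  yes
3. values 8 <= 9 <= 15  yes
4. theta = 9, alpha = 7; 9 > 7 (want ≤)  no
5. theta = 9 lies in [8, 12]  yes
6. alpha = 7, eta = 8; 7 < 8 (want ≥)  no
7. theta + eta = 17; 17 mod 6 = 5  yes
8. values 8, 7, 9 are pairwise distinct  yes
9. values 9 <= 15 <= 18  yes
10. 10 = 7*1 + 3, so 7 does not divide 10  no
11. eta = 8, eps = 10; 8 < 10  yes
12. gcd(8, 9) = 1  yes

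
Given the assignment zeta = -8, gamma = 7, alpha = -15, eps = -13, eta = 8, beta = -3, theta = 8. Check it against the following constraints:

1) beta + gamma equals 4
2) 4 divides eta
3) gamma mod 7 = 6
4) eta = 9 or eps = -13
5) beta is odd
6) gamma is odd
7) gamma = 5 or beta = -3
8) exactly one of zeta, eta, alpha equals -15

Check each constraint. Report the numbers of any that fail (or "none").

1) beta + gamma = -3 + 7 = 4 — OK.
2) 8 / 4 = 2, so 4 divides 8 — OK.
3) 7 mod 7 = 0, not 6 — violated.
4) eta = 8 ≠ 9, but eps = -13 = -13 (second disjunct) — OK.
5) beta = -3 is odd — OK.
6) gamma = 7 is odd — OK.
7) gamma = 7 ≠ 5, but beta = -3 = -3 (second disjunct) — OK.
8) zeta=-8, eta=8, alpha=-15; 1 of them equals -15 — OK.

No — constraint 3 is not satisfied.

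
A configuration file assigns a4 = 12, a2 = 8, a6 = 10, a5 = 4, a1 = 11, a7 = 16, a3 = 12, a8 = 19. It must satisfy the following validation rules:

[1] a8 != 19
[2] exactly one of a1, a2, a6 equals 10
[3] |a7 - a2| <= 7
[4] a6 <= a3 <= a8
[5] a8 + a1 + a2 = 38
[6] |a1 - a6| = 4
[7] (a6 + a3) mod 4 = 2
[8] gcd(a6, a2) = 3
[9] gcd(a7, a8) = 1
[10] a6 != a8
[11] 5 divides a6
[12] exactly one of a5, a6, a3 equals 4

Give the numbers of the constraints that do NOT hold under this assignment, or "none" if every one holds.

No — constraints 1, 3, 6, and 8 are not satisfied.

[1] a8 = 19, but 19 is required to differ  ✘
[2] a1=11, a2=8, a6=10; 1 of them equals 10  ✔
[3] |16 - 8| = 8; 8 > 7, exceeds bound 7  ✘
[4] values 10 <= 12 <= 19  ✔
[5] a8 + a1 + a2 = 19 + 11 + 8 = 38  ✔
[6] |11 - 10| = 1, not 4  ✘
[7] a6 + a3 = 22; 22 mod 4 = 2  ✔
[8] gcd(10, 8) = 2, not 3  ✘
[9] gcd(16, 19) = 1  ✔
[10] a6 = 10, a8 = 19; distinct  ✔
[11] 10 / 5 = 2, so 5 divides 10  ✔
[12] a5=4, a6=10, a3=12; 1 of them equals 4  ✔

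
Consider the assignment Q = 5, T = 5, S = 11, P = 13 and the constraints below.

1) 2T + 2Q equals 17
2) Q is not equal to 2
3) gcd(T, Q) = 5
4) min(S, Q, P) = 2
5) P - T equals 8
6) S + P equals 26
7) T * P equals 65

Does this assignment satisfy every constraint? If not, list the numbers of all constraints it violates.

No — constraints 1, 4, 6 are not satisfied.

1) 2T + 2Q = 2(5) + 2(5) = 20, not 17 — does not hold.
2) Q = 5, and 5 ≠ 2 — holds.
3) gcd(5, 5) = 5 — holds.
4) min(11, 5, 13) = 5, not 2 — does not hold.
5) P - T = 13 - 5 = 8 — holds.
6) S + P = 11 + 13 = 24, not 26 — does not hold.
7) T * P = 5 * 13 = 65 — holds.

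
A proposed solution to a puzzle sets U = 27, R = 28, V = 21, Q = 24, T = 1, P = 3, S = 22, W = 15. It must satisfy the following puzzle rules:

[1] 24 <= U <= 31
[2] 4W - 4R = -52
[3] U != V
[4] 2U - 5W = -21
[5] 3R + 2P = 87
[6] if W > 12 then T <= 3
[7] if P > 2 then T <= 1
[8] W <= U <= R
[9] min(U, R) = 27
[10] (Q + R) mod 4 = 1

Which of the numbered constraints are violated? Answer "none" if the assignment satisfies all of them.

[1] U = 27 lies in [24, 31] — satisfied.
[2] 4W - 4R = 4(15) - 4(28) = -52 — satisfied.
[3] U = 27, V = 21; distinct — satisfied.
[4] 2U - 5W = 2(27) - 5(15) = -21 — satisfied.
[5] 3R + 2P = 3(28) + 2(3) = 90, not 87 — violated.
[6] W = 15 > 12, so we need T ≤ 3; T = 1 ≤ 3 — satisfied.
[7] P = 3 > 2, so we need T ≤ 1; T = 1 ≤ 1 — satisfied.
[8] values 15 <= 27 <= 28 — satisfied.
[9] min(27, 28) = 27 — satisfied.
[10] Q + R = 52; 52 mod 4 = 0, not 1 — violated.

Constraints 5, 10 do not hold.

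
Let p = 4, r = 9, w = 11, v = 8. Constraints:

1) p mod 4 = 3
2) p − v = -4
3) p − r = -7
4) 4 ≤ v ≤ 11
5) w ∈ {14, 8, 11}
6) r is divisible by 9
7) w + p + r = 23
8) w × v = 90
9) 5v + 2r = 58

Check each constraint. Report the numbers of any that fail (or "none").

Constraints 1, 3, 7, and 8 are violated.

1) 4 mod 4 = 0, not 3  no
2) p − v = 4 − 8 = -4  yes
3) p − r = 4 − 9 = -5, not -7  no
4) v = 8 lies in [4, 11]  yes
5) w = 11 is in {14, 8, 11}  yes
6) 9 / 9 = 1, so 9 divides 9  yes
7) w + p + r = 11 + 4 + 9 = 24, not 23  no
8) w × v = 11 × 8 = 88, not 90  no
9) 5v + 2r = 5(8) + 2(9) = 58  yes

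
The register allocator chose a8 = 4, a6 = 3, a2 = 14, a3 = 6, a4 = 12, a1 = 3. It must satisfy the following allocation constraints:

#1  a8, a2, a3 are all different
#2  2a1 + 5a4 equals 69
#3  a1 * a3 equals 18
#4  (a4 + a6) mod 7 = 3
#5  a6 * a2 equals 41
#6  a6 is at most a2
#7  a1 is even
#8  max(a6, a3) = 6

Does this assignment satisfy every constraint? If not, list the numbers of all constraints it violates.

#1 values 4, 14, 6 are pairwise distinct  holds
#2 2a1 + 5a4 = 2(3) + 5(12) = 66, not 69  fails
#3 a1 * a3 = 3 * 6 = 18  holds
#4 a4 + a6 = 15; 15 mod 7 = 1, not 3  fails
#5 a6 * a2 = 3 * 14 = 42, not 41  fails
#6 a6 = 3, a2 = 14; 3 ≤ 14  holds
#7 a1 = 3 is odd  fails
#8 max(3, 6) = 6  holds

No — constraints 2, 4, 5, 7 are not satisfied.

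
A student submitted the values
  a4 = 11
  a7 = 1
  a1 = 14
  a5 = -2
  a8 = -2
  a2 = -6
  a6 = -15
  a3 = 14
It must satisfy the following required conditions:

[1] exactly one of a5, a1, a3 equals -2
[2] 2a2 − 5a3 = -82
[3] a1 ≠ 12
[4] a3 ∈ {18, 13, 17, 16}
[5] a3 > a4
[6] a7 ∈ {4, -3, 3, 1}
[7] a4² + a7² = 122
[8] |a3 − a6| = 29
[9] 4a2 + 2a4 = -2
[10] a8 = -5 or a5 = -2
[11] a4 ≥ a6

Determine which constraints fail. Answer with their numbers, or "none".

[1] a5=-2, a1=14, a3=14; 1 of them equals -2 — holds.
[2] 2a2 − 5a3 = 2(-6) − 5(14) = -82 — holds.
[3] a1 = 14, and 14 ≠ 12 — holds.
[4] a3 = 14 is not in {18, 13, 17, 16} — fails.
[5] a3 = 14, a4 = 11; 14 > 11 — holds.
[6] a7 = 1 is in {4, -3, 3, 1} — holds.
[7] a4² + a7² = 11² + 1² = 121 + 1 = 122 — holds.
[8] |14 − (-15)| = 29 — holds.
[9] 4a2 + 2a4 = 4(-6) + 2(11) = -2 — holds.
[10] a8 = -2 ≠ -5, but a5 = -2 = -2 (second disjunct) — holds.
[11] a4 = 11, a6 = -15; 11 ≥ -15 — holds.

Constraint 4 is violated.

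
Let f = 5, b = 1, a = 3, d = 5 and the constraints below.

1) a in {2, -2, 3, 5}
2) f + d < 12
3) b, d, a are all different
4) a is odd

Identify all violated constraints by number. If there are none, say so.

1) a = 3 is in {2, -2, 3, 5}  ✓
2) f + d = 5 + 5 = 10; 10 < 12  ✓
3) values 1, 5, 3 are pairwise distinct  ✓
4) a = 3 is odd  ✓

Yes — all constraints hold.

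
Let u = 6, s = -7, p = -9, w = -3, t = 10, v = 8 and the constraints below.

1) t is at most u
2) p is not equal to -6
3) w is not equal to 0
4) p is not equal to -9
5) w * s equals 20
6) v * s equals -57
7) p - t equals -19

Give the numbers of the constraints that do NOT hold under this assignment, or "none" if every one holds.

1) t = 10, u = 6; 10 > 6 (want ≤)  fails
2) p = -9, and -9 ≠ -6  holds
3) w = -3, and -3 ≠ 0  holds
4) p = -9, but -9 is required to differ  fails
5) w * s = -3 * (-7) = 21, not 20  fails
6) v * s = 8 * (-7) = -56, not -57  fails
7) p - t = -9 - 10 = -19  holds

Constraints 1, 4, 5, and 6 are violated.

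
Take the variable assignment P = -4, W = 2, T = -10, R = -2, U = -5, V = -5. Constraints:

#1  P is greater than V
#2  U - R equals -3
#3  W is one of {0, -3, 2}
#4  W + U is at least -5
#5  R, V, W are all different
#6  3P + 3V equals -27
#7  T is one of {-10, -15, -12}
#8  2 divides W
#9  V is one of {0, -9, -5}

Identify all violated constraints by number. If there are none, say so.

#1 P = -4, V = -5; -4 > -5  holds
#2 U - R = -5 - (-2) = -3  holds
#3 W = 2 is in {0, -3, 2}  holds
#4 W + U = 2 + (-5) = -3; -3 ≥ -5  holds
#5 values -2, -5, 2 are pairwise distinct  holds
#6 3P + 3V = 3(-4) + 3(-5) = -27  holds
#7 T = -10 is in {-10, -15, -12}  holds
#8 2 / 2 = 1, so 2 divides 2  holds
#9 V = -5 is in {0, -9, -5}  holds

All constraints are satisfied.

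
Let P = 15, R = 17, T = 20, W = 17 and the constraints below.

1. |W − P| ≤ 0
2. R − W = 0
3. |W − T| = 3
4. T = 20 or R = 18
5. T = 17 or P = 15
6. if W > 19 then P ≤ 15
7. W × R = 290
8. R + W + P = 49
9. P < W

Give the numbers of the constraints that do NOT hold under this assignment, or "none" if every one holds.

1. |17 − 15| = 2; 2 > 0, exceeds bound 0  false
2. R − W = 17 − 17 = 0  true
3. |17 − 20| = 3  true
4. T = 20 = 20 (first disjunct)  true
5. T = 20 ≠ 17, but P = 15 = 15 (second disjunct)  true
6. W = 17, not > 19; antecedent false, conditional vacuously true  true
7. W × R = 17 × 17 = 289, not 290  false
8. R + W + P = 17 + 17 + 15 = 49  true
9. P = 15, W = 17; 15 < 17  true

Violated: 1 and 7.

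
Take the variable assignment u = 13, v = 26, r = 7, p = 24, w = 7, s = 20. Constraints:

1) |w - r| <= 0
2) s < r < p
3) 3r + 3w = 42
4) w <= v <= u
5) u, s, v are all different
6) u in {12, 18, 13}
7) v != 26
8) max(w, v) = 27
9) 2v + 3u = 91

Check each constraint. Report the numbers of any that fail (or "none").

No — constraints 2, 4, 7, and 8 are not satisfied.

1) |7 - 7| = 0; 0 ≤ 0  ✔
2) values 20, 7, 24; s = 20 is not < r = 7  ✘
3) 3r + 3w = 3(7) + 3(7) = 42  ✔
4) values 7, 26, 13; v = 26 is not <= u = 13  ✘
5) values 13, 20, 26 are pairwise distinct  ✔
6) u = 13 is in {12, 18, 13}  ✔
7) v = 26, but 26 is required to differ  ✘
8) max(7, 26) = 26, not 27  ✘
9) 2v + 3u = 2(26) + 3(13) = 91  ✔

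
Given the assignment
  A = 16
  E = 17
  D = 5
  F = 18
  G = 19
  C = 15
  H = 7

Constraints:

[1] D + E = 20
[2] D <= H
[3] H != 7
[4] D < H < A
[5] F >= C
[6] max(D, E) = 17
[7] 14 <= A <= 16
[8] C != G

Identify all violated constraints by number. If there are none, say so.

Constraints 1 and 3 do not hold.

[1] D + E = 5 + 17 = 22, not 20 — violated.
[2] D = 5, H = 7; 5 ≤ 7 — OK.
[3] H = 7, but 7 is required to differ — violated.
[4] values 5 < 7 < 16 — OK.
[5] F = 18, C = 15; 18 ≥ 15 — OK.
[6] max(5, 17) = 17 — OK.
[7] A = 16 lies in [14, 16] — OK.
[8] C = 15, G = 19; distinct — OK.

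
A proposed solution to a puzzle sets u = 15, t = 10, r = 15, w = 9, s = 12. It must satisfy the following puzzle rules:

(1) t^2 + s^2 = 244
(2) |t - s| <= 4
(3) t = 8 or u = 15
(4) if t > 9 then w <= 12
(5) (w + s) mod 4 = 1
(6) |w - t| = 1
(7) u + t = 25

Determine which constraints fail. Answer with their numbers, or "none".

(1) t^2 + s^2 = 10^2 + 12^2 = 100 + 144 = 244 — holds.
(2) |10 - 12| = 2; 2 ≤ 4 — holds.
(3) t = 10 ≠ 8, but u = 15 = 15 (second disjunct) — holds.
(4) t = 10 > 9, so we need w ≤ 12; w = 9 ≤ 12 — holds.
(5) w + s = 21; 21 mod 4 = 1 — holds.
(6) |9 - 10| = 1 — holds.
(7) u + t = 15 + 10 = 25 — holds.

Yes — all constraints hold.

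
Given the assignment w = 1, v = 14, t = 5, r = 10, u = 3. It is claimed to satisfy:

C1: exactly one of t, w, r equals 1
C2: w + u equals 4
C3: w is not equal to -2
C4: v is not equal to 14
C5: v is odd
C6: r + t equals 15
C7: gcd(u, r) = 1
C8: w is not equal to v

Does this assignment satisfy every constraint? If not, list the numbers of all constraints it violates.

The assignment fails constraints 4, 5.

C1: t=5, w=1, r=10; 1 of them equals 1 — OK.
C2: w + u = 1 + 3 = 4 — OK.
C3: w = 1, and 1 ≠ -2 — OK.
C4: v = 14, but 14 is required to differ — violated.
C5: v = 14 is even — violated.
C6: r + t = 10 + 5 = 15 — OK.
C7: gcd(3, 10) = 1 — OK.
C8: w = 1, v = 14; distinct — OK.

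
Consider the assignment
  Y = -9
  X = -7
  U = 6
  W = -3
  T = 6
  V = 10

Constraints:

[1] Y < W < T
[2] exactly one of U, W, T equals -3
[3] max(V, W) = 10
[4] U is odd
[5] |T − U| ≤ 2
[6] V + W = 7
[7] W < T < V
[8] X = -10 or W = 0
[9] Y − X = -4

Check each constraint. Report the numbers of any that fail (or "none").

Violated: 4, 8, 9.

[1] values -9 < -3 < 6 — holds.
[2] U=6, W=-3, T=6; 1 of them equals -3 — holds.
[3] max(10, -3) = 10 — holds.
[4] U = 6 is even — fails.
[5] |6 − 6| = 0; 0 ≤ 2 — holds.
[6] V + W = 10 + (-3) = 7 — holds.
[7] values -3 < 6 < 10 — holds.
[8] X = -7 ≠ -10 and W = -3 ≠ 0; both disjuncts false — fails.
[9] Y − X = -9 − (-7) = -2, not -4 — fails.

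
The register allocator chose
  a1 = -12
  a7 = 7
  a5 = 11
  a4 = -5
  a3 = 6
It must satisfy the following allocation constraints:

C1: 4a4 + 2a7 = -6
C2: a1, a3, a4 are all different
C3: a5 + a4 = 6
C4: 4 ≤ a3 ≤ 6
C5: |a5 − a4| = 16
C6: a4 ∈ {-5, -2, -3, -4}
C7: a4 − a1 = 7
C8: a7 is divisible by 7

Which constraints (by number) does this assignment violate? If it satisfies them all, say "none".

C1: 4a4 + 2a7 = 4(-5) + 2(7) = -6  yes
C2: values -12, 6, -5 are pairwise distinct  yes
C3: a5 + a4 = 11 + (-5) = 6  yes
C4: a3 = 6 lies in [4, 6]  yes
C5: |11 − (-5)| = 16  yes
C6: a4 = -5 is in {-5, -2, -3, -4}  yes
C7: a4 − a1 = -5 − (-12) = 7  yes
C8: 7 / 7 = 1, so 7 divides 7  yes

No violations.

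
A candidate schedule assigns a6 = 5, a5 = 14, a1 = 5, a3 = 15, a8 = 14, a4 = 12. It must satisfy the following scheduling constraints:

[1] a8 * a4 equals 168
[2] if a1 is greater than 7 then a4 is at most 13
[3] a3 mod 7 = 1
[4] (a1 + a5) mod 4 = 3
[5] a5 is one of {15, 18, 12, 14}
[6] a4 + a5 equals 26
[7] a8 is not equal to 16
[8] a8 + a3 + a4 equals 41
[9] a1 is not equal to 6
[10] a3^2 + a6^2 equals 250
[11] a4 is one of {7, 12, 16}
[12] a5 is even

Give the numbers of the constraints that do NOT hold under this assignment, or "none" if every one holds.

None — every constraint holds.

[1] a8 * a4 = 14 * 12 = 168  ✓
[2] a1 = 5, not > 7; antecedent false, conditional vacuously true  ✓
[3] 15 mod 7 = 1  ✓
[4] a1 + a5 = 19; 19 mod 4 = 3  ✓
[5] a5 = 14 is in {15, 18, 12, 14}  ✓
[6] a4 + a5 = 12 + 14 = 26  ✓
[7] a8 = 14, and 14 ≠ 16  ✓
[8] a8 + a3 + a4 = 14 + 15 + 12 = 41  ✓
[9] a1 = 5, and 5 ≠ 6  ✓
[10] a3^2 + a6^2 = 15^2 + 5^2 = 225 + 25 = 250  ✓
[11] a4 = 12 is in {7, 12, 16}  ✓
[12] a5 = 14 is even  ✓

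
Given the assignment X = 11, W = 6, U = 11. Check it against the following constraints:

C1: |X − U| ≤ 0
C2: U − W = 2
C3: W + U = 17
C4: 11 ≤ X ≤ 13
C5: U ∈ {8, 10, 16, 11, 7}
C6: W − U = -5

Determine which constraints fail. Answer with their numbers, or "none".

C1: |11 − 11| = 0; 0 ≤ 0  ✔
C2: U − W = 11 − 6 = 5, not 2  ✘
C3: W + U = 6 + 11 = 17  ✔
C4: X = 11 lies in [11, 13]  ✔
C5: U = 11 is in {8, 10, 16, 11, 7}  ✔
C6: W − U = 6 − 11 = -5  ✔

The assignment fails constraint 2.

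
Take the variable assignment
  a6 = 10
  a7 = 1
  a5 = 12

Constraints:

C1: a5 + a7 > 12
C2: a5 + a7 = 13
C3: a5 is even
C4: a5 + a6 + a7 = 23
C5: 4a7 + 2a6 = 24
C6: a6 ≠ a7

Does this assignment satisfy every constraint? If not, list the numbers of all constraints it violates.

C1: a5 + a7 = 12 + 1 = 13; 13 > 12  ✓
C2: a5 + a7 = 12 + 1 = 13  ✓
C3: a5 = 12 is even  ✓
C4: a5 + a6 + a7 = 12 + 10 + 1 = 23  ✓
C5: 4a7 + 2a6 = 4(1) + 2(10) = 24  ✓
C6: a6 = 10, a7 = 1; distinct  ✓

All constraints are satisfied.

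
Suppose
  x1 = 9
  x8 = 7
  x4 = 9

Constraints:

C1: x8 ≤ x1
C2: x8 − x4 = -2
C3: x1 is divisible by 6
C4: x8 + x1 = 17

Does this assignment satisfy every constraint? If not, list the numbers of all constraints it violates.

The assignment fails constraints 3 and 4.

C1: x8 = 7, x1 = 9; 7 ≤ 9 — holds.
C2: x8 − x4 = 7 − 9 = -2 — holds.
C3: 9 = 6×1 + 3, so 6 does not divide 9 — fails.
C4: x8 + x1 = 7 + 9 = 16, not 17 — fails.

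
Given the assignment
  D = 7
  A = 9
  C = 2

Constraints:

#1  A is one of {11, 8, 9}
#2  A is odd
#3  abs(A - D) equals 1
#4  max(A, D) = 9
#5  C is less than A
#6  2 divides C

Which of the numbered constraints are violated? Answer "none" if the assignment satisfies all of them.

#1 A = 9 is in {11, 8, 9}  OK
#2 A = 9 is odd  OK
#3 abs(9 - 7) = 2, not 1  FAIL
#4 max(9, 7) = 9  OK
#5 C = 2, A = 9; 2 < 9  OK
#6 2 / 2 = 1, so 2 divides 2  OK

No — constraint 3 is not satisfied.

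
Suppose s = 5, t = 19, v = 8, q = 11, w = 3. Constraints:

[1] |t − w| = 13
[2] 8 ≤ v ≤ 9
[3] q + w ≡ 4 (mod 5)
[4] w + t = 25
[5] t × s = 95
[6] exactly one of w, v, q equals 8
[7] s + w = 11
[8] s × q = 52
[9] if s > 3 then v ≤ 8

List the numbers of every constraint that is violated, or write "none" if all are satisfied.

[1] |19 − 3| = 16, not 13  false
[2] v = 8 lies in [8, 9]  true
[3] q + w = 14; 14 mod 5 = 4  true
[4] w + t = 3 + 19 = 22, not 25  false
[5] t × s = 19 × 5 = 95  true
[6] w=3, v=8, q=11; 1 of them equals 8  true
[7] s + w = 5 + 3 = 8, not 11  false
[8] s × q = 5 × 11 = 55, not 52  false
[9] s = 5 > 3, so we need v ≤ 8; v = 8 ≤ 8  true

The assignment fails constraints 1, 4, 7, and 8.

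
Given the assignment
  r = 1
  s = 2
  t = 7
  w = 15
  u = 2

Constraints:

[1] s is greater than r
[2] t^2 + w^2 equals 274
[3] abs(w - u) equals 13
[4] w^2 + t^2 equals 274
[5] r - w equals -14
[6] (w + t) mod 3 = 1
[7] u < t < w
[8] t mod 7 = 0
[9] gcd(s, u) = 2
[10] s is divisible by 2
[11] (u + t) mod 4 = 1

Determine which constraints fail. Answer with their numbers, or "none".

The assignment satisfies every constraint.

[1] s = 2, r = 1; 2 > 1 — holds.
[2] t^2 + w^2 = 7^2 + 15^2 = 49 + 225 = 274 — holds.
[3] abs(15 - 2) = 13 — holds.
[4] w^2 + t^2 = 15^2 + 7^2 = 225 + 49 = 274 — holds.
[5] r - w = 1 - 15 = -14 — holds.
[6] w + t = 22; 22 mod 3 = 1 — holds.
[7] values 2 < 7 < 15 — holds.
[8] 7 mod 7 = 0 — holds.
[9] gcd(2, 2) = 2 — holds.
[10] 2 / 2 = 1, so 2 divides 2 — holds.
[11] u + t = 9; 9 mod 4 = 1 — holds.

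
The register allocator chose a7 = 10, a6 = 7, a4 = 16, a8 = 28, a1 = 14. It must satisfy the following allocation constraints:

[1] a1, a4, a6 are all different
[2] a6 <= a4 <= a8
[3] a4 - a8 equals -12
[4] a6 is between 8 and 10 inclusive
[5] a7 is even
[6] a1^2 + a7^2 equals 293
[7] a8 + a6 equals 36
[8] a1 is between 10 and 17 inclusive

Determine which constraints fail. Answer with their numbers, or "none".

[1] values 14, 16, 7 are pairwise distinct  holds
[2] values 7 <= 16 <= 28  holds
[3] a4 - a8 = 16 - 28 = -12  holds
[4] a6 = 7 is outside [8, 10]  fails
[5] a7 = 10 is even  holds
[6] a1^2 + a7^2 = 14^2 + 10^2 = 196 + 100 = 296, not 293  fails
[7] a8 + a6 = 28 + 7 = 35, not 36  fails
[8] a1 = 14 lies in [10, 17]  holds

The assignment fails constraints 4, 6, and 7.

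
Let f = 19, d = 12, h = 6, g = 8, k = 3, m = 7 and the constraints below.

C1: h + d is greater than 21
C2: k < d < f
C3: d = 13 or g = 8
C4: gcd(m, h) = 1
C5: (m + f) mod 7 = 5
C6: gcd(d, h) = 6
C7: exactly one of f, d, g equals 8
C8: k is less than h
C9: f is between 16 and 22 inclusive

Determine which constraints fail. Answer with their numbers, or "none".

The assignment fails constraint 1.

C1: h + d = 6 + 12 = 18; 18 ≤ 21, bound 21 not met  fails
C2: values 3 < 12 < 19  holds
C3: d = 12 ≠ 13, but g = 8 = 8 (second disjunct)  holds
C4: gcd(7, 6) = 1  holds
C5: m + f = 26; 26 mod 7 = 5  holds
C6: gcd(12, 6) = 6  holds
C7: f=19, d=12, g=8; 1 of them equals 8  holds
C8: k = 3, h = 6; 3 < 6  holds
C9: f = 19 lies in [16, 22]  holds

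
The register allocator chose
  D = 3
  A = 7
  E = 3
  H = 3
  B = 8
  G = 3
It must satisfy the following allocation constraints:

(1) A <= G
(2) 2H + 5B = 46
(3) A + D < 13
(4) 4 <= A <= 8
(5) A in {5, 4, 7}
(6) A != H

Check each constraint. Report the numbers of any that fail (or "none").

(1) A = 7, G = 3; 7 > 3 (want ≤)  no
(2) 2H + 5B = 2(3) + 5(8) = 46  yes
(3) A + D = 7 + 3 = 10; 10 < 13  yes
(4) A = 7 lies in [4, 8]  yes
(5) A = 7 is in {5, 4, 7}  yes
(6) A = 7, H = 3; distinct  yes

Violated: 1.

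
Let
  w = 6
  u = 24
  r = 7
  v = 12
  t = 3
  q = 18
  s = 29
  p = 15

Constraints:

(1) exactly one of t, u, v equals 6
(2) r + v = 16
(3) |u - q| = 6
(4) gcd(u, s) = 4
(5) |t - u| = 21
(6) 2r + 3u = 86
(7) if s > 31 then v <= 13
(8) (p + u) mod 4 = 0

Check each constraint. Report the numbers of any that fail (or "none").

(1) t=3, u=24, v=12; 0 of them equal 6, not exactly one — fails.
(2) r + v = 7 + 12 = 19, not 16 — fails.
(3) |24 - 18| = 6 — holds.
(4) gcd(24, 29) = 1, not 4 — fails.
(5) |3 - 24| = 21 — holds.
(6) 2r + 3u = 2(7) + 3(24) = 86 — holds.
(7) s = 29, not > 31; antecedent false, conditional vacuously true — holds.
(8) p + u = 39; 39 mod 4 = 3, not 0 — fails.

No — constraints 1, 2, 4, and 8 are not satisfied.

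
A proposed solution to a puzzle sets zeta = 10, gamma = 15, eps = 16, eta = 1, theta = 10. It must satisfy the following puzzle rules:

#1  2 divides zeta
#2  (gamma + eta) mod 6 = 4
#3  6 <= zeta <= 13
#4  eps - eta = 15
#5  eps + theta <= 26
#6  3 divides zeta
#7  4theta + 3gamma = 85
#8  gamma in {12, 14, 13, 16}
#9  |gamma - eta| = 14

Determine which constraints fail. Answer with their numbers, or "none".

The assignment fails constraints 6, 8.

#1 10 / 2 = 5, so 2 divides 10  ✓
#2 gamma + eta = 16; 16 mod 6 = 4  ✓
#3 zeta = 10 lies in [6, 13]  ✓
#4 eps - eta = 16 - 1 = 15  ✓
#5 eps + theta = 16 + 10 = 26; 26 ≤ 26  ✓
#6 10 = 3*3 + 1, so 3 does not divide 10  ✗
#7 4theta + 3gamma = 4(10) + 3(15) = 85  ✓
#8 gamma = 15 is not in {12, 14, 13, 16}  ✗
#9 |15 - 1| = 14  ✓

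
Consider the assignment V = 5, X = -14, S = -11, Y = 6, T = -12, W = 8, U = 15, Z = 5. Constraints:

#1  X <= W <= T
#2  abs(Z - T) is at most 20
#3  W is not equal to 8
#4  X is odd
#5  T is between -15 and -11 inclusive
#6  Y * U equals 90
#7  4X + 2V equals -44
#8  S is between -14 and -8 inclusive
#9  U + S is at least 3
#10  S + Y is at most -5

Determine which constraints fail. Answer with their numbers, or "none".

Constraints 1, 3, 4, and 7 do not hold.

#1 values -14, 8, -12; W = 8 is not <= T = -12 — fails.
#2 abs(5 - (-12)) = 17; 17 ≤ 20 — holds.
#3 W = 8, but 8 is required to differ — fails.
#4 X = -14 is even — fails.
#5 T = -12 lies in [-15, -11] — holds.
#6 Y * U = 6 * 15 = 90 — holds.
#7 4X + 2V = 4(-14) + 2(5) = -46, not -44 — fails.
#8 S = -11 lies in [-14, -8] — holds.
#9 U + S = 15 + (-11) = 4; 4 ≥ 3 — holds.
#10 S + Y = -11 + 6 = -5; -5 ≤ -5 — holds.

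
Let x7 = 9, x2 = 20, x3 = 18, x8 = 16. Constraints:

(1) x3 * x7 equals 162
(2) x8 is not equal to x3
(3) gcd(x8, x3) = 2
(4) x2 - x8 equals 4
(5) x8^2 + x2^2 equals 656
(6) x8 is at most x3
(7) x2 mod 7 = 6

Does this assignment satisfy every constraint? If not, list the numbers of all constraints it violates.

(1) x3 * x7 = 18 * 9 = 162 — holds.
(2) x8 = 16, x3 = 18; distinct — holds.
(3) gcd(16, 18) = 2 — holds.
(4) x2 - x8 = 20 - 16 = 4 — holds.
(5) x8^2 + x2^2 = 16^2 + 20^2 = 256 + 400 = 656 — holds.
(6) x8 = 16, x3 = 18; 16 ≤ 18 — holds.
(7) 20 mod 7 = 6 — holds.

None — every constraint holds.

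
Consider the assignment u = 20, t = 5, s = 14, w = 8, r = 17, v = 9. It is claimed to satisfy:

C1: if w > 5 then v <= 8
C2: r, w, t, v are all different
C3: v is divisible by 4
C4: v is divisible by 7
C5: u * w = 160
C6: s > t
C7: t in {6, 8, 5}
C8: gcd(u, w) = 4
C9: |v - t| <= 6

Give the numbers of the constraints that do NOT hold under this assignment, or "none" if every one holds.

C1: w = 8 > 5, so we need v ≤ 8; but v = 9 > 8 — violated.
C2: values 17, 8, 5, 9 are pairwise distinct — satisfied.
C3: 9 = 4*2 + 1, so 4 does not divide 9 — violated.
C4: 9 = 7*1 + 2, so 7 does not divide 9 — violated.
C5: u * w = 20 * 8 = 160 — satisfied.
C6: s = 14, t = 5; 14 > 5 — satisfied.
C7: t = 5 is in {6, 8, 5} — satisfied.
C8: gcd(20, 8) = 4 — satisfied.
C9: |9 - 5| = 4; 4 ≤ 6 — satisfied.

The assignment fails constraints 1, 3, and 4.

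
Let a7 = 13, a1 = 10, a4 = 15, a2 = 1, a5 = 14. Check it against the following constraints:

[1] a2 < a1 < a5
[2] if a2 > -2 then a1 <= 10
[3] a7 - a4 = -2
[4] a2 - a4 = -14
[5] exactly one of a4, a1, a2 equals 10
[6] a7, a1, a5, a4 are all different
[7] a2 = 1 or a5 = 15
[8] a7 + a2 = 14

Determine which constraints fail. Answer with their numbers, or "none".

The assignment satisfies every constraint.

[1] values 1 < 10 < 14 — holds.
[2] a2 = 1 > -2, so we need a1 ≤ 10; a1 = 10 ≤ 10 — holds.
[3] a7 - a4 = 13 - 15 = -2 — holds.
[4] a2 - a4 = 1 - 15 = -14 — holds.
[5] a4=15, a1=10, a2=1; 1 of them equals 10 — holds.
[6] values 13, 10, 14, 15 are pairwise distinct — holds.
[7] a2 = 1 = 1 (first disjunct) — holds.
[8] a7 + a2 = 13 + 1 = 14 — holds.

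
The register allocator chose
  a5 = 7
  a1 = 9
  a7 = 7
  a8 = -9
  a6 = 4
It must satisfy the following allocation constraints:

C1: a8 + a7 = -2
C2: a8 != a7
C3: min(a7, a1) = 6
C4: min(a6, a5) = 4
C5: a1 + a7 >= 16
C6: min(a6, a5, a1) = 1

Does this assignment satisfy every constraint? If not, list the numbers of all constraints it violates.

No — constraints 3, 6 are not satisfied.

C1: a8 + a7 = -9 + 7 = -2  true
C2: a8 = -9, a7 = 7; distinct  true
C3: min(7, 9) = 7, not 6  false
C4: min(4, 7) = 4  true
C5: a1 + a7 = 9 + 7 = 16; 16 ≥ 16  true
C6: min(4, 7, 9) = 4, not 1  false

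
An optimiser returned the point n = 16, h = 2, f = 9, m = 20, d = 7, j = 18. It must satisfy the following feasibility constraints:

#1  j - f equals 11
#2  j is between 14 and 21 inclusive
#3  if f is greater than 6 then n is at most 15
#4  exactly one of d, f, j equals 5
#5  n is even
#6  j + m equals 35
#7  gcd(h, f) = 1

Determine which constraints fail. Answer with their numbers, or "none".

Violated: 1, 3, 4, and 6.

#1 j - f = 18 - 9 = 9, not 11 — violated.
#2 j = 18 lies in [14, 21] — OK.
#3 f = 9 > 6, so we need n ≤ 15; but n = 16 > 15 — violated.
#4 d=7, f=9, j=18; 0 of them equal 5, not exactly one — violated.
#5 n = 16 is even — OK.
#6 j + m = 18 + 20 = 38, not 35 — violated.
#7 gcd(2, 9) = 1 — OK.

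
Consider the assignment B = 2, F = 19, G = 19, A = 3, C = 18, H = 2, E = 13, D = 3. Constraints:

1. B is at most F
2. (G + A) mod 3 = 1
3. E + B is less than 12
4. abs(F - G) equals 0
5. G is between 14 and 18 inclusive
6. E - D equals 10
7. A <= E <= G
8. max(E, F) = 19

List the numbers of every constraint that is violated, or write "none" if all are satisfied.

1. B = 2, F = 19; 2 ≤ 19  ✓
2. G + A = 22; 22 mod 3 = 1  ✓
3. E + B = 13 + 2 = 15; 15 ≥ 12, bound 12 not met  ✗
4. abs(19 - 19) = 0  ✓
5. G = 19 is outside [14, 18]  ✗
6. E - D = 13 - 3 = 10  ✓
7. values 3 <= 13 <= 19  ✓
8. max(13, 19) = 19  ✓

Constraints 3, 5 do not hold.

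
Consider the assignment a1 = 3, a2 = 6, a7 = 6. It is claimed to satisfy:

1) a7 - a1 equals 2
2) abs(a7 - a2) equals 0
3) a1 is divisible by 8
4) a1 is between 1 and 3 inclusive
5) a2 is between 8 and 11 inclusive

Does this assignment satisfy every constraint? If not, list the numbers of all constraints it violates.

Constraints 1, 3, and 5 are violated.

1) a7 - a1 = 6 - 3 = 3, not 2  fails
2) abs(6 - 6) = 0  holds
3) 3 = 8*0 + 3, so 8 does not divide 3  fails
4) a1 = 3 lies in [1, 3]  holds
5) a2 = 6 is outside [8, 11]  fails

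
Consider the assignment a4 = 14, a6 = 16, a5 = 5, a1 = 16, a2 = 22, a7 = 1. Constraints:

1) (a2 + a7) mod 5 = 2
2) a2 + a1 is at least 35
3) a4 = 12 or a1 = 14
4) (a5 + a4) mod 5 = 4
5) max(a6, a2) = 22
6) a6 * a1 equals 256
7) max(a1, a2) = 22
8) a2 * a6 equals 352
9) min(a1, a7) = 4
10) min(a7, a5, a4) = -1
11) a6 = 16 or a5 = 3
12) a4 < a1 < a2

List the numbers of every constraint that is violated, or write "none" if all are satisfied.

1) a2 + a7 = 23; 23 mod 5 = 3, not 2 — does not hold.
2) a2 + a1 = 22 + 16 = 38; 38 ≥ 35 — holds.
3) a4 = 14 ≠ 12 and a1 = 16 ≠ 14; both disjuncts false — does not hold.
4) a5 + a4 = 19; 19 mod 5 = 4 — holds.
5) max(16, 22) = 22 — holds.
6) a6 * a1 = 16 * 16 = 256 — holds.
7) max(16, 22) = 22 — holds.
8) a2 * a6 = 22 * 16 = 352 — holds.
9) min(16, 1) = 1, not 4 — does not hold.
10) min(1, 5, 14) = 1, not -1 — does not hold.
11) a6 = 16 = 16 (first disjunct) — holds.
12) values 14 < 16 < 22 — holds.

Violated: 1, 3, 9, and 10.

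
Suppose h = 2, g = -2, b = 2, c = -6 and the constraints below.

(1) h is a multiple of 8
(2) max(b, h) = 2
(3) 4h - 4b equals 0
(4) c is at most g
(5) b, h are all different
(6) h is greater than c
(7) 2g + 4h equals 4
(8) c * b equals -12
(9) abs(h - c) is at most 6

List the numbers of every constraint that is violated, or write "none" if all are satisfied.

The assignment fails constraints 1, 5, 9.

(1) 2 = 8*0 + 2, so 8 does not divide 2 — fails.
(2) max(2, 2) = 2 — holds.
(3) 4h - 4b = 4(2) - 4(2) = 0 — holds.
(4) c = -6, g = -2; -6 ≤ -2 — holds.
(5) b = h = 2, not all different — fails.
(6) h = 2, c = -6; 2 > -6 — holds.
(7) 2g + 4h = 2(-2) + 4(2) = 4 — holds.
(8) c * b = -6 * 2 = -12 — holds.
(9) abs(2 - (-6)) = 8; 8 > 6, exceeds bound 6 — fails.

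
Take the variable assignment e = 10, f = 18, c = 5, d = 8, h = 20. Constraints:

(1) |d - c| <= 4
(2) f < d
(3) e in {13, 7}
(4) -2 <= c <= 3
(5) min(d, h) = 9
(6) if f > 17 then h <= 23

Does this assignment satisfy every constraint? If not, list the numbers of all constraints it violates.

(1) |8 - 5| = 3; 3 ≤ 4 — holds.
(2) f = 18, d = 8; 18 ≥ 8 (want <) — does not hold.
(3) e = 10 is not in {13, 7} — does not hold.
(4) c = 5 is outside [-2, 3] — does not hold.
(5) min(8, 20) = 8, not 9 — does not hold.
(6) f = 18 > 17, so we need h ≤ 23; h = 20 ≤ 23 — holds.

Violated: 2, 3, 4, 5.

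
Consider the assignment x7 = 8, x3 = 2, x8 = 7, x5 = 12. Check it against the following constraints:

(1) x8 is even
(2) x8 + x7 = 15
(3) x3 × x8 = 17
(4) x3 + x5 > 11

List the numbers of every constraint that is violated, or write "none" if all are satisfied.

The assignment fails constraints 1, 3.

(1) x8 = 7 is odd  ✘
(2) x8 + x7 = 7 + 8 = 15  ✔
(3) x3 × x8 = 2 × 7 = 14, not 17  ✘
(4) x3 + x5 = 2 + 12 = 14; 14 > 11  ✔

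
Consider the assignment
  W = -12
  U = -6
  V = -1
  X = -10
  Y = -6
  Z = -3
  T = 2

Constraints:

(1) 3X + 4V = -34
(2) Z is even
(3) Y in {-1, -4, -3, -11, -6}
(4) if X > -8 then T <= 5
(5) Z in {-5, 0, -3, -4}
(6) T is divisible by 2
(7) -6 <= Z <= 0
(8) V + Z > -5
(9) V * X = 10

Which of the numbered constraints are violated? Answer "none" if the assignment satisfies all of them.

(1) 3X + 4V = 3(-10) + 4(-1) = -34 — holds.
(2) Z = -3 is odd — fails.
(3) Y = -6 is in {-1, -4, -3, -11, -6} — holds.
(4) X = -10, not > -8; antecedent false, conditional vacuously true — holds.
(5) Z = -3 is in {-5, 0, -3, -4} — holds.
(6) 2 / 2 = 1, so 2 divides 2 — holds.
(7) Z = -3 lies in [-6, 0] — holds.
(8) V + Z = -1 + (-3) = -4; -4 > -5 — holds.
(9) V * X = -1 * (-10) = 10 — holds.

No — constraint 2 is not satisfied.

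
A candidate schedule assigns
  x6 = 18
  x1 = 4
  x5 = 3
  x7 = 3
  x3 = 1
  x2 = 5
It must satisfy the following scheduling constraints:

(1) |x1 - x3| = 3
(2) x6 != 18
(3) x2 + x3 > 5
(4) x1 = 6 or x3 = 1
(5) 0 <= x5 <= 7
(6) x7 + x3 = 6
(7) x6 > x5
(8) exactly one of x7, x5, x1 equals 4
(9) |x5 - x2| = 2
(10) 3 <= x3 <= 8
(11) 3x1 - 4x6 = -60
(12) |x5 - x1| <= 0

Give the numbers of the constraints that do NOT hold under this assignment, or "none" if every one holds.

(1) |4 - 1| = 3  yes
(2) x6 = 18, but 18 is required to differ  no
(3) x2 + x3 = 5 + 1 = 6; 6 > 5  yes
(4) x1 = 4 ≠ 6, but x3 = 1 = 1 (second disjunct)  yes
(5) x5 = 3 lies in [0, 7]  yes
(6) x7 + x3 = 3 + 1 = 4, not 6  no
(7) x6 = 18, x5 = 3; 18 > 3  yes
(8) x7=3, x5=3, x1=4; 1 of them equals 4  yes
(9) |3 - 5| = 2  yes
(10) x3 = 1 is outside [3, 8]  no
(11) 3x1 - 4x6 = 3(4) - 4(18) = -60  yes
(12) |3 - 4| = 1; 1 > 0, exceeds bound 0  no

Constraints 2, 6, 10, and 12 are violated.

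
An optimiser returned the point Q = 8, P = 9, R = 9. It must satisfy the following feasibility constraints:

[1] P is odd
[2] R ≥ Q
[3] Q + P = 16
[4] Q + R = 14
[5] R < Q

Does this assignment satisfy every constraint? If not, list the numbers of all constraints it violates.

Violated: 3, 4, and 5.

[1] P = 9 is odd — holds.
[2] R = 9, Q = 8; 9 ≥ 8 — holds.
[3] Q + P = 8 + 9 = 17, not 16 — does not hold.
[4] Q + R = 8 + 9 = 17, not 14 — does not hold.
[5] R = 9, Q = 8; 9 ≥ 8 (want <) — does not hold.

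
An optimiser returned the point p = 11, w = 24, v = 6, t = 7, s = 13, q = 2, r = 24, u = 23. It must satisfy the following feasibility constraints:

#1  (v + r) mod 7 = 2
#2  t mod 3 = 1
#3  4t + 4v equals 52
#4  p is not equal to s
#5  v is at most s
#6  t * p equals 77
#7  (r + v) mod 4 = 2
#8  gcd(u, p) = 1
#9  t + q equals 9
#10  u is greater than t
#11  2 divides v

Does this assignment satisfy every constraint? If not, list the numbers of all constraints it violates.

#1 v + r = 30; 30 mod 7 = 2 — OK.
#2 7 mod 3 = 1 — OK.
#3 4t + 4v = 4(7) + 4(6) = 52 — OK.
#4 p = 11, s = 13; distinct — OK.
#5 v = 6, s = 13; 6 ≤ 13 — OK.
#6 t * p = 7 * 11 = 77 — OK.
#7 r + v = 30; 30 mod 4 = 2 — OK.
#8 gcd(23, 11) = 1 — OK.
#9 t + q = 7 + 2 = 9 — OK.
#10 u = 23, t = 7; 23 > 7 — OK.
#11 6 / 2 = 3, so 2 divides 6 — OK.

None — every constraint holds.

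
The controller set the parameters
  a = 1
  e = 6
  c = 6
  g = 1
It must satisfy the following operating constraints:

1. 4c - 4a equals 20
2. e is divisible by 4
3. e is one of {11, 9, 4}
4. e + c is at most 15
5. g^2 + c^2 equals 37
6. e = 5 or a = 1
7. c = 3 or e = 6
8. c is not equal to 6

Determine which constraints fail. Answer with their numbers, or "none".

Violated: 2, 3, and 8.

1. 4c - 4a = 4(6) - 4(1) = 20  ✓
2. 6 = 4*1 + 2, so 4 does not divide 6  ✗
3. e = 6 is not in {11, 9, 4}  ✗
4. e + c = 6 + 6 = 12; 12 ≤ 15  ✓
5. g^2 + c^2 = 1^2 + 6^2 = 1 + 36 = 37  ✓
6. e = 6 ≠ 5, but a = 1 = 1 (second disjunct)  ✓
7. c = 6 ≠ 3, but e = 6 = 6 (second disjunct)  ✓
8. c = 6, but 6 is required to differ  ✗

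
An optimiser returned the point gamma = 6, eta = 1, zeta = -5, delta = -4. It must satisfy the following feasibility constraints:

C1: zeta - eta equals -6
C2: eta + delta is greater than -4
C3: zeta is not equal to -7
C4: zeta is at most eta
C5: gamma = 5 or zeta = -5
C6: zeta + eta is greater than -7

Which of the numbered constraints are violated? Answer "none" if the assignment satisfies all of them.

All constraints are satisfied.

C1: zeta - eta = -5 - 1 = -6 — OK.
C2: eta + delta = 1 + (-4) = -3; -3 > -4 — OK.
C3: zeta = -5, and -5 ≠ -7 — OK.
C4: zeta = -5, eta = 1; -5 ≤ 1 — OK.
C5: gamma = 6 ≠ 5, but zeta = -5 = -5 (second disjunct) — OK.
C6: zeta + eta = -5 + 1 = -4; -4 > -7 — OK.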